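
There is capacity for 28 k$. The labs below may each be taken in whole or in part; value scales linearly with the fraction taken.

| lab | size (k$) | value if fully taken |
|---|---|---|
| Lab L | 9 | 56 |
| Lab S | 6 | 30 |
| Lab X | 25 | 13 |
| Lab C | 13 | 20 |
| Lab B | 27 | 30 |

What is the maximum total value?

Sort by value density: Lab L 56/9≈6.22, Lab S 30/6≈5, Lab C 20/13≈1.54, Lab B 30/27≈1.11, Lab X 13/25≈0.52.
Take all of Lab L (9 k$, value 56) → 19 k$ left.
Take all of Lab S (6 k$, value 30) → 13 k$ left.
All 13 k$ of Lab C fit (value 20) → 0 remain.
Total value = 106.

106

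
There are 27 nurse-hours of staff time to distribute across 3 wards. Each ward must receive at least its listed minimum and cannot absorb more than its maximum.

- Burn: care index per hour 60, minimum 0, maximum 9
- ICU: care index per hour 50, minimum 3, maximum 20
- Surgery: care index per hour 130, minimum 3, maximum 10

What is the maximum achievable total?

Meeting every minimum uses 0+3+3 = 6 nurse-hours, leaving 21.
Rank by care index per hour: Surgery 130 > Burn 60 > ICU 50.
Surgery: +7 to 10 (cap) ; 14 left.
Burn: +9 to 9 (cap) ; 5 left.
ICU has room for 17 more but only 5 remain, so it gets 8.
Total = 60×9 + 50×8 + 130×10 = 2240.

2240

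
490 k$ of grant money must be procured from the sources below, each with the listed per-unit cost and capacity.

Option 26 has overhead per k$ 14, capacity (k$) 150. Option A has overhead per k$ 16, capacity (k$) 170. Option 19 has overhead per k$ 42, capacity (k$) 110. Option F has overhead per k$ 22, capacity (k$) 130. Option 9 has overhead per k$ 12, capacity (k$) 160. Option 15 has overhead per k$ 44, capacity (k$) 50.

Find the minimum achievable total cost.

6960

Cheapest first:
Take 160 from Option 9 at 12 ; need 330 more.
Option 26 at 14: take all 150 k$ ; 180 still needed.
Option A at 16: take all 170 k$ ; 10 still needed.
Option F at 22: take 10 of its 130 ; requirement met.
Option 19, Option 15: unused.
Cost = 160×12 + 150×14 + 170×16 + 10×22 = 6960.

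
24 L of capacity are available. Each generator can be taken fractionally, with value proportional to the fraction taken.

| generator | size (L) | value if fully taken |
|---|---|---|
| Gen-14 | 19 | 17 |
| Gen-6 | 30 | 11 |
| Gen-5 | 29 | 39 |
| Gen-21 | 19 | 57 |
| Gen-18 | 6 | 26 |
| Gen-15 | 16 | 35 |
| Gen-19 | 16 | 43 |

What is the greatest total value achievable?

Sort by value density: Gen-18 26/6≈4.33, Gen-21 57/19≈3, Gen-19 43/16≈2.69, Gen-15 35/16≈2.19, Gen-5 39/29≈1.34, Gen-14 17/19≈0.895, Gen-6 11/30≈0.367.
All 6 L of Gen-18 fit (value 26) → 18 remain.
Fill the last 18 L with part of Gen-21: 18/19 of it earns 54.
Total value = 80.

80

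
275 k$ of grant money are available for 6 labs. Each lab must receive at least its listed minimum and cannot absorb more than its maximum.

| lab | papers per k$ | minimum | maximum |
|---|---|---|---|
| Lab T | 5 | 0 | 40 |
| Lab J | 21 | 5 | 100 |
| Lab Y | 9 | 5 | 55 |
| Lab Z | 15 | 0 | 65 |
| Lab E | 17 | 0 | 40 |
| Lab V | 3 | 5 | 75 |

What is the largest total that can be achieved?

Meeting every minimum uses 0+5+5+0+0+5 = 15 k$, leaving 260.
Highest papers per k$ first: Lab J 21 > Lab E 17 > Lab Z 15 > Lab Y 9 > Lab T 5 > Lab V 3.
Lab J takes 95 more to reach its cap of 100 → 165 left.
Lab E takes 40 more to reach its cap of 40 → 125 left.
Give Lab Z 65 more to hit its cap of 65 → 60 left.
Lab Y takes 50 more to reach its cap of 55 → 10 left.
Only 10 left; Lab T takes them to reach 10.
Total = 5×10 + 21×100 + 9×55 + 15×65 + 17×40 + 3×5 = 4315.

4315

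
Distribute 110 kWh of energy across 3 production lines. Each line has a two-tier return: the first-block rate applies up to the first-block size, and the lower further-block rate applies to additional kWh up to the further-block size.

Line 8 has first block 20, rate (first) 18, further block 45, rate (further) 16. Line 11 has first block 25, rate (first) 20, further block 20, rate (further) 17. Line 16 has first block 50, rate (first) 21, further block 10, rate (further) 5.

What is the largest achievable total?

2165

Order all 6 blocks by rate: Line 16/first 21 > Line 11/first 20 > Line 8/first 18 > Line 11/second 17 > Line 8/second 16 > Line 16/second 5.
Fill Line 16 first block (50 at 21) ; 60 left.
Line 11 first at 20: fill all 25 ; 35 left.
Line 8/first (18): +20 ; 15 left.
Line 11 second at 17: only 15 left, fill 15.
Total = 21×50 + 20×25 + 18×20 + 17×15 = 2165.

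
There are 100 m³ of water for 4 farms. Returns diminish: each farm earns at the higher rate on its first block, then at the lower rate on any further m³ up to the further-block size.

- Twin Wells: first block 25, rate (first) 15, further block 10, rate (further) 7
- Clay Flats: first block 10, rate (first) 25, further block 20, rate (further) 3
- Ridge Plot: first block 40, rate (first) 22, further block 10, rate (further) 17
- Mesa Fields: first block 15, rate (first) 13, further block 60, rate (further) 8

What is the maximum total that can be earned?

1870

Order all 8 blocks by rate: Clay Flats/T1 25 > Ridge Plot/T1 22 > Ridge Plot/T2 17 > Twin Wells/T1 15 > Mesa Fields/T1 13 > Mesa Fields/T2 8 > Twin Wells/T2 7 > Clay Flats/T2 3.
Clay Flats/T1 (25): +10 ; 90 left.
Ridge Plot T1 at 22: fill all 40 ; 50 left.
Ridge Plot/T2 (17): +10 ; 40 left.
Twin Wells T1 at 15: fill all 25 ; 15 left.
Fill Mesa Fields T1 block (15 at 13) ; 0 left.
Total = 25×10 + 22×40 + 17×10 + 15×25 + 13×15 = 1870.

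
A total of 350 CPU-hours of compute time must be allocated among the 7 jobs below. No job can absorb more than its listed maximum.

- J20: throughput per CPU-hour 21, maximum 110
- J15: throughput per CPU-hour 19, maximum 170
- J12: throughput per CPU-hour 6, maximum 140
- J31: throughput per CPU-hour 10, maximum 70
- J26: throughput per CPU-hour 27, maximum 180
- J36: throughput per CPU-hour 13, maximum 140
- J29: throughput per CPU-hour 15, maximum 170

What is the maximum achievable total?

Highest throughput per CPU-hour first: J26 27 > J20 21 > J15 19 > J29 15 > J36 13 > J31 10 > J12 6.
J26: +180 to 180 (cap) → 170 left.
J20 takes 110 to reach its cap of 110 → 60 left.
J15: +60 (room for 170) → 60. Pool exhausted.
Total = 21×110 + 19×60 + 27×180 = 8310.

8310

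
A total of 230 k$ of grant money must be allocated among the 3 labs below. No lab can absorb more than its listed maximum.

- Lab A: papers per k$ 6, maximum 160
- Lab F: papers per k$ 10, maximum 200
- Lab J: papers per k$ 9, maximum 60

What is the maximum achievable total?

2270

Rank by papers per k$: Lab F 10 > Lab J 9 > Lab A 6.
Lab F takes 200 to reach its cap of 200 — 30 left.
Lab J: +30 (room for 60) → 30. Pool exhausted.
Total = 10×200 + 9×30 = 2270.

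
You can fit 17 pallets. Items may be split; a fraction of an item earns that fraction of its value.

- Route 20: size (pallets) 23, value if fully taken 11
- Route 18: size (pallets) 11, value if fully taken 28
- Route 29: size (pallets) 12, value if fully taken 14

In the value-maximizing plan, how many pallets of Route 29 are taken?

Rank by value-to-size ratio: Route 18 28/11≈2.55, Route 29 14/12≈1.17, Route 20 11/23≈0.478.
Route 18: take in full, 11 pallets for value 28 ; 6 left.
Fill the last 6 pallets with part of Route 29: 6/12 of it earns 7.

6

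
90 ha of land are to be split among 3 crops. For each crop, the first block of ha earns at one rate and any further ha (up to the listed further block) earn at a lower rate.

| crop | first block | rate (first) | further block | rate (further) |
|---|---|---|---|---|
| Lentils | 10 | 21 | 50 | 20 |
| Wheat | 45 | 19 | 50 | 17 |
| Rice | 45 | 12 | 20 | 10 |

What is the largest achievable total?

Order all 6 blocks by rate: Lentils/T1 21 > Lentils/T2 20 > Wheat/T1 19 > Wheat/T2 17 > Rice/T1 12 > Rice/T2 10.
Fill Lentils T1 block (10 at 21) ; 80 left.
Lentils T2 at 20: fill all 50 ; 30 left.
30 remain; put them into Wheat T1 at 19.
Total = 21×10 + 20×50 + 19×30 = 1780.

1780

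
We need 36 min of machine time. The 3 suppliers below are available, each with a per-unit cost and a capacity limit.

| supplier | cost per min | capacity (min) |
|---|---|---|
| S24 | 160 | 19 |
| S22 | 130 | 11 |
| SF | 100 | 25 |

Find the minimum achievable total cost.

Fill from the cheapest supplier first.
Take 25 from SF at 100 → need 11 more.
Take 11 from S22 at 130 → need 0 more.
S24: unused.
Cost = 25×100 + 11×130 = 3930.

3930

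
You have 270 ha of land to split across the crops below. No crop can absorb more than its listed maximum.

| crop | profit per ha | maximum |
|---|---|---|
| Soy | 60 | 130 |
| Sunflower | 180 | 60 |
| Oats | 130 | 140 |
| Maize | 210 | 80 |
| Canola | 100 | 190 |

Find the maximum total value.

Order the crops by profit per ha: Maize 210 > Sunflower 180 > Oats 130 > Canola 100 > Soy 60.
Maize: +80 to 80 (cap) ; 190 left.
Give Sunflower 60 to hit its cap of 60 ; 130 left.
Oats: +130 (room for 140) → 130. Pool exhausted.
Total = 180×60 + 130×130 + 210×80 = 44500.

44500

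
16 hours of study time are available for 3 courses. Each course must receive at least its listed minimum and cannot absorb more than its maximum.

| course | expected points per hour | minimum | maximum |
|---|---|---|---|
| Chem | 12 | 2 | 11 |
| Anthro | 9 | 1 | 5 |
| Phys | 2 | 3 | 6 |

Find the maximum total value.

156

Meeting every minimum uses 2+1+3 = 6 hours, leaving 10.
Highest expected points per hour first: Chem 12 > Anthro 9 > Phys 2.
Chem: +9 to 11 (cap) → 1 left.
Anthro: +1 (room for 4) → 2. Pool exhausted.
Total = 12×11 + 9×2 + 2×3 = 156.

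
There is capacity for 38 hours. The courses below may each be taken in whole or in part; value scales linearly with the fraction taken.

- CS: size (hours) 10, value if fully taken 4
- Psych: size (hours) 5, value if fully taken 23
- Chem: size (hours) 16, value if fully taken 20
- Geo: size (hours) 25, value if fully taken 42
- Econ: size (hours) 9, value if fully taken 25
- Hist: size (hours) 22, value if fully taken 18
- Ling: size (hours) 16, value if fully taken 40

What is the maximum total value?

Rank by value-to-size ratio: Psych 23/5≈4.6, Econ 25/9≈2.78, Ling 40/16≈2.5, Geo 42/25≈1.68, Chem 20/16≈1.25, Hist 18/22≈0.818, CS 4/10≈0.4.
Psych: take in full, 5 hours for value 23 ; 33 left.
Econ: take in full, 9 hours for value 25 ; 24 left.
All 16 hours of Ling fit (value 40) ; 8 remain.
Fill the last 8 hours with part of Geo: 8/25 of it earns 13.44.
Total value = 101.44.

101.44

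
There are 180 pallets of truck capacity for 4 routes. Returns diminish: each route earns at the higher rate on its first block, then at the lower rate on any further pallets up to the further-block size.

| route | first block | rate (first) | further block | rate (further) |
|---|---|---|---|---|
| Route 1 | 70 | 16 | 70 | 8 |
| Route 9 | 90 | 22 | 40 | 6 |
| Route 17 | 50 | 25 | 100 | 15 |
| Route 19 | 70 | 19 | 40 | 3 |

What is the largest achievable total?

Treat each block as its own option and order by rate: Route 17/tier1 25 > Route 9/tier1 22 > Route 19/tier1 19 > Route 1/tier1 16 > Route 17/tier2 15 > Route 1/tier2 8 > Route 9/tier2 6 > Route 19/tier2 3.
Fill Route 17 tier1 block (50 at 25) ; 130 left.
Route 9/tier1 (22): +90 ; 40 left.
Route 19/tier1: +40 of 70 at 19; pool empty.
Total = 25×50 + 22×90 + 19×40 = 3990.

3990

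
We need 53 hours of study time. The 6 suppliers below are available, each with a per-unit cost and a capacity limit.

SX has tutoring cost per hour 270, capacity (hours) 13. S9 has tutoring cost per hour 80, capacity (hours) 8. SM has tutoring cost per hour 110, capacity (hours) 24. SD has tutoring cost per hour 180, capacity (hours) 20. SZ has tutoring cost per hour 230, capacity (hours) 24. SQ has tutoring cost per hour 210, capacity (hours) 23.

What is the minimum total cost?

Use suppliers in increasing cost order.
S9 (80): use full 8 — 45 hours to go.
Take 24 from SM at 110 — need 21 more.
SD (180): use full 20 — 1 hours to go.
Take 1 from SQ at 210 to finish.
SZ, SX: unused.
Cost = 8×80 + 24×110 + 20×180 + 1×210 = 7090.

7090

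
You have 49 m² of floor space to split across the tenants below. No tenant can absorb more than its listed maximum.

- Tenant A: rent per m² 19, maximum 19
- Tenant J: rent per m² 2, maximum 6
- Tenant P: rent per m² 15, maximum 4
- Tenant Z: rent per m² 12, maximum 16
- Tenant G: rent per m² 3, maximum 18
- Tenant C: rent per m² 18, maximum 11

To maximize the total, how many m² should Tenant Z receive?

15

Highest rent per m² first: Tenant A 19 > Tenant C 18 > Tenant P 15 > Tenant Z 12 > Tenant G 3 > Tenant J 2.
Give Tenant A 19 to hit its cap of 19 — 30 left.
Tenant C: +11 to 11 (cap) — 19 left.
Give Tenant P 4 to hit its cap of 4 — 15 left.
Tenant Z: +15 (room for 16) → 15. Pool exhausted.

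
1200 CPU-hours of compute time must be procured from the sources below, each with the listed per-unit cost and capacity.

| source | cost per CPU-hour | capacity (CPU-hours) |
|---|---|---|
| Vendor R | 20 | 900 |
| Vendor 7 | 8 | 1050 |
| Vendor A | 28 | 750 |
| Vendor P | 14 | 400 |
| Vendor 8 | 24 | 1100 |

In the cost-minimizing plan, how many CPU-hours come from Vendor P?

150

Cheapest first:
Vendor 7 at 8: take all 1050 CPU-hours ; 150 still needed.
Take 150 from Vendor P at 14 to finish.
Vendor R, Vendor 8, Vendor A: unused.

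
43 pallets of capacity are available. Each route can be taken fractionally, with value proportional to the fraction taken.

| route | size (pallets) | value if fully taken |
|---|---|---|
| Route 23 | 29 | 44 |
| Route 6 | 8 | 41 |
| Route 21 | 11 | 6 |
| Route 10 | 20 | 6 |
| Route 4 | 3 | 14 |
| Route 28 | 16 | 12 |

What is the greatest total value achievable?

101.25

Sort by value density: Route 6 41/8≈5.12, Route 4 14/3≈4.67, Route 23 44/29≈1.52, Route 28 12/16≈0.75, Route 21 6/11≈0.545, Route 10 6/20≈0.3.
All 8 pallets of Route 6 fit (value 41) → 35 remain.
Take all of Route 4 (3 pallets, value 14) → 32 pallets left.
All 29 pallets of Route 23 fit (value 44) → 3 remain.
Only 3 pallets remain; take 3/16 of Route 28 for value 12×3/16 = 2.25.
Total value = 101.25.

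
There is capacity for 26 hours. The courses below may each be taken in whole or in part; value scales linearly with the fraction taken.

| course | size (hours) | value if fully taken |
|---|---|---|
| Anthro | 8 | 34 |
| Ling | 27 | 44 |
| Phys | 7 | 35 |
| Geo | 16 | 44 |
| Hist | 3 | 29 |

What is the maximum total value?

Sort by value density: Hist 29/3≈9.67, Phys 35/7≈5, Anthro 34/8≈4.25, Geo 44/16≈2.75, Ling 44/27≈1.63.
Hist: take in full, 3 hours for value 29 → 23 left.
Take all of Phys (7 hours, value 35) → 16 hours left.
Take all of Anthro (8 hours, value 34) → 8 hours left.
Fill the last 8 hours with part of Geo: 8/16 of it earns 22.
Total value = 120.

120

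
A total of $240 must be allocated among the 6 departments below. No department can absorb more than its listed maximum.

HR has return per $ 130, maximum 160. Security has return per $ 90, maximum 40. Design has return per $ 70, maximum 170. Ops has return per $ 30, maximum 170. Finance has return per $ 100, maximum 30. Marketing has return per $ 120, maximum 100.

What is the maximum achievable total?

Order the departments by return per $: HR 130 > Marketing 120 > Finance 100 > Security 90 > Design 70 > Ops 30.
HR: +160 to 160 (cap) — 80 left.
Marketing: +80 (room for 100) → 80. Pool exhausted.
Total = 130×160 + 120×80 = 30400.

30400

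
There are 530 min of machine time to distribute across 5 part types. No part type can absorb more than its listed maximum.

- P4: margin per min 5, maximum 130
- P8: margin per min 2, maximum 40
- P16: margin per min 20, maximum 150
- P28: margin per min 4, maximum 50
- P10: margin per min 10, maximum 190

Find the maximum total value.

5770

Highest margin per min first: P16 20 > P10 10 > P4 5 > P28 4 > P8 2.
P16 takes 150 to reach its cap of 150 → 380 left.
Give P10 190 to hit its cap of 190 → 190 left.
P4: +130 to 130 (cap) → 60 left.
P28 takes 50 to reach its cap of 50 → 10 left.
P8: +10 (room for 40) → 10. Pool exhausted.
Total = 5×130 + 2×10 + 20×150 + 4×50 + 10×190 = 5770.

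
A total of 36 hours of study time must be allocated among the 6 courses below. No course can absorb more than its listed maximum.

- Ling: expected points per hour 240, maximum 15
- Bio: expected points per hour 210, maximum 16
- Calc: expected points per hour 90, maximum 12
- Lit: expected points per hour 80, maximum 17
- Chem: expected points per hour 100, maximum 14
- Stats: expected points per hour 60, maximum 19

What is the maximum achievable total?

7460

Order the courses by expected points per hour: Ling 240 > Bio 210 > Chem 100 > Calc 90 > Lit 80 > Stats 60.
Ling: +15 to 15 (cap) → 21 left.
Give Bio 16 to hit its cap of 16 → 5 left.
Only 5 left; Chem takes them to reach 5.
Total = 240×15 + 210×16 + 100×5 = 7460.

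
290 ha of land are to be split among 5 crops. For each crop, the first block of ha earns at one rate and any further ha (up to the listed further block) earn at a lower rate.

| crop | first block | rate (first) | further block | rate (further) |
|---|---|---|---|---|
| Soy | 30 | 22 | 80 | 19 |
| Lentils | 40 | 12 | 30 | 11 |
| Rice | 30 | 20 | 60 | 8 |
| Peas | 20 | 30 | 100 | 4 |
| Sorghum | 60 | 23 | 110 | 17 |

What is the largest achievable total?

Order all 10 blocks by rate: Peas/T1 30 > Sorghum/T1 23 > Soy/T1 22 > Rice/T1 20 > Soy/T2 19 > Sorghum/T2 17 > Lentils/T1 12 > Lentils/T2 11 > Rice/T2 8 > Peas/T2 4.
Peas/T1 (30): +20 — 270 left.
Fill Sorghum T1 block (60 at 23) — 210 left.
Fill Soy T1 block (30 at 22) — 180 left.
Fill Rice T1 block (30 at 20) — 150 left.
Fill Soy T2 block (80 at 19) — 70 left.
Sorghum/T2: +70 of 110 at 17; pool empty.
Total = 30×20 + 23×60 + 22×30 + 20×30 + 19×80 + 17×70 = 5950.

5950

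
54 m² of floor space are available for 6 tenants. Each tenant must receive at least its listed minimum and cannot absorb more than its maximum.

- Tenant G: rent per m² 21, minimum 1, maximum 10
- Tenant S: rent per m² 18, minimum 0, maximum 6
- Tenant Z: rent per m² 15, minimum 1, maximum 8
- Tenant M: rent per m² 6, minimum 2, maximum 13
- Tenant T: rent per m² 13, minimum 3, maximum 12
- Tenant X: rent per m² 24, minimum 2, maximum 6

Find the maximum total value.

810

Meeting every minimum uses 1+0+1+2+3+2 = 9 m², leaving 45.
Rank by rent per m²: Tenant X 24 > Tenant G 21 > Tenant S 18 > Tenant Z 15 > Tenant T 13 > Tenant M 6.
Tenant X: +4 to 6 (cap) → 41 left.
Tenant G takes 9 more to reach its cap of 10 → 32 left.
Tenant S takes 6 more to reach its cap of 6 → 26 left.
Tenant Z takes 7 more to reach its cap of 8 → 19 left.
Tenant T: +9 to 12 (cap) → 10 left.
Tenant M has room for 11 more but only 10 remain, so it gets 12.
Total = 21×10 + 18×6 + 15×8 + 6×12 + 13×12 + 24×6 = 810.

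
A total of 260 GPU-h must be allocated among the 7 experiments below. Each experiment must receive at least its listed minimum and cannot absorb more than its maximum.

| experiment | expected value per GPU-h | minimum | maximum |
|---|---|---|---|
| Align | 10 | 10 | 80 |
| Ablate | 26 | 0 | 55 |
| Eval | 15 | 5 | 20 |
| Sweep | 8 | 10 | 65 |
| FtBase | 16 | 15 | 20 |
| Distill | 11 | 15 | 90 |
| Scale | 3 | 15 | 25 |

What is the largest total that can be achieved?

3665

Meeting every minimum uses 10+0+5+10+15+15+15 = 70 GPU-h, leaving 190.
Order the experiments by expected value per GPU-h: Ablate 26 > FtBase 16 > Eval 15 > Distill 11 > Align 10 > Sweep 8 > Scale 3.
Give Ablate 55 more to hit its cap of 55 — 135 left.
FtBase takes 5 more to reach its cap of 20 — 130 left.
Give Eval 15 more to hit its cap of 20 — 115 left.
Give Distill 75 more to hit its cap of 90 — 40 left.
Align: +40 (room for 70) → 50. Pool exhausted.
Total = 10×50 + 26×55 + 15×20 + 8×10 + 16×20 + 11×90 + 3×15 = 3665.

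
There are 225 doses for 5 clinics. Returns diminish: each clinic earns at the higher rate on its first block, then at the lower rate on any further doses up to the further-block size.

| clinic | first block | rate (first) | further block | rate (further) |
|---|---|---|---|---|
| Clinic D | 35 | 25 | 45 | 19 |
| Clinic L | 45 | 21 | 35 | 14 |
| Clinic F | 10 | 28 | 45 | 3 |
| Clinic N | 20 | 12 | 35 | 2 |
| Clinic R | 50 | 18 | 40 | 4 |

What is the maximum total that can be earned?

Treat each block as its own option and order by rate: Clinic F/tier1 28 > Clinic D/tier1 25 > Clinic L/tier1 21 > Clinic D/tier2 19 > Clinic R/tier1 18 > Clinic L/tier2 14 > Clinic N/tier1 12 > Clinic R/tier2 4 > Clinic F/tier2 3 > Clinic N/tier2 2.
Fill Clinic F tier1 block (10 at 28) ; 215 left.
Clinic D tier1 at 25: fill all 35 ; 180 left.
Clinic L tier1 at 21: fill all 45 ; 135 left.
Fill Clinic D tier2 block (45 at 19) ; 90 left.
Fill Clinic R tier1 block (50 at 18) ; 40 left.
Clinic L/tier2 (14): +35 ; 5 left.
5 remain; put them into Clinic N tier1 at 12.
Total = 28×10 + 25×35 + 21×45 + 19×45 + 18×50 + 14×35 + 12×5 = 4405.

4405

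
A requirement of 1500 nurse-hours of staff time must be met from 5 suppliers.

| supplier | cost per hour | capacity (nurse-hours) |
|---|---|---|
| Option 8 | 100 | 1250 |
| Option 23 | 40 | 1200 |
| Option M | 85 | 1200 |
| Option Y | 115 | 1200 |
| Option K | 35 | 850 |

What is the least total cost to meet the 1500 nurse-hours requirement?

Cheapest first:
Option K at 35: take all 850 nurse-hours — 650 still needed.
Option 23 (40): take the remaining 650 — done.
Option M, Option 8, Option Y: unused.
Cost = 850×35 + 650×40 = 55750.

55750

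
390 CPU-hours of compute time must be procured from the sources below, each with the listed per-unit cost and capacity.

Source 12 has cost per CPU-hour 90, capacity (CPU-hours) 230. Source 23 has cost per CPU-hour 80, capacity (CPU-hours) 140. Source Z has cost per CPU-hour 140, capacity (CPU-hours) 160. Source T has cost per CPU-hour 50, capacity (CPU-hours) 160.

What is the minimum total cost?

Cheapest first:
Source T at 50: take all 160 CPU-hours ; 230 still needed.
Source 23 at 80: take all 140 CPU-hours ; 90 still needed.
Source 12 at 90: take 90 of its 230 ; requirement met.
Source Z: unused.
Cost = 160×50 + 140×80 + 90×90 = 27300.

27300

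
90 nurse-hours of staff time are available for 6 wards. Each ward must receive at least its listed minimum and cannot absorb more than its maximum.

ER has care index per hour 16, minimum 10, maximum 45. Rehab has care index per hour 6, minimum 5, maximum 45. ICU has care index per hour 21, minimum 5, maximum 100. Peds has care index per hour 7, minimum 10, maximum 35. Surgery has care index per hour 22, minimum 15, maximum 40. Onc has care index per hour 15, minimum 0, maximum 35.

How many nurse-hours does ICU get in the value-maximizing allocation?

Meeting every minimum uses 10+5+5+10+15+0 = 45 nurse-hours, leaving 45.
Order the wards by care index per hour: Surgery 22 > ICU 21 > ER 16 > Onc 15 > Peds 7 > Rehab 6.
Give Surgery 25 more to hit its cap of 40 — 20 left.
ICU has room for 95 more but only 20 remain, so it gets 25.

25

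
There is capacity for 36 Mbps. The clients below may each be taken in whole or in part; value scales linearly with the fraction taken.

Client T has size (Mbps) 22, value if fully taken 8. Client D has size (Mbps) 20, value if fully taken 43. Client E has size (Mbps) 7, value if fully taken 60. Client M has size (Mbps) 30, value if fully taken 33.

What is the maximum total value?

Best value per unit of size first: Client E 60/7≈8.57, Client D 43/20≈2.15, Client M 33/30≈1.1, Client T 8/22≈0.364.
Client E: take in full, 7 Mbps for value 60 → 29 left.
Client D: take in full, 20 Mbps for value 43 → 9 left.
9 Mbps left: a 9/30 share of Client M gives 33×9/30 = 9.9.
Total value = 112.9.

112.9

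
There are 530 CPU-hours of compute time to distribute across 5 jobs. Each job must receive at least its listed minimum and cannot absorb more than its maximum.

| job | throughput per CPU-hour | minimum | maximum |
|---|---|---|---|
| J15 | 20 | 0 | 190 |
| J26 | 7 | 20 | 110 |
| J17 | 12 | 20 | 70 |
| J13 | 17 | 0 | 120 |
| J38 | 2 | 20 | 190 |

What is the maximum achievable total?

Meeting every minimum uses 0+20+20+0+20 = 60 CPU-hours, leaving 470.
Rank by throughput per CPU-hour: J15 20 > J13 17 > J17 12 > J26 7 > J38 2.
J15 takes 190 more to reach its cap of 190 — 280 left.
Give J13 120 more to hit its cap of 120 — 160 left.
J17: +50 to 70 (cap) — 110 left.
J26 takes 90 more to reach its cap of 110 — 20 left.
J38: +20 (room for 170) → 40. Pool exhausted.
Total = 20×190 + 7×110 + 12×70 + 17×120 + 2×40 = 7530.

7530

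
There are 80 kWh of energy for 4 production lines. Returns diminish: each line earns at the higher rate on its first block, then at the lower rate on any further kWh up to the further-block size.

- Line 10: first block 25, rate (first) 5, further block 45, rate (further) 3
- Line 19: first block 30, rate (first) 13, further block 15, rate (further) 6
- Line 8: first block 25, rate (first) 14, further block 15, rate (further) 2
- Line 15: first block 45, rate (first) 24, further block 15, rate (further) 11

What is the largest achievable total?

Order all 8 blocks by rate: Line 15/T1 24 > Line 8/T1 14 > Line 19/T1 13 > Line 15/T2 11 > Line 19/T2 6 > Line 10/T1 5 > Line 10/T2 3 > Line 8/T2 2.
Line 15 T1 at 24: fill all 45 ; 35 left.
Line 8/T1 (14): +25 ; 10 left.
10 remain; put them into Line 19 T1 at 13.
Total = 24×45 + 14×25 + 13×10 = 1560.

1560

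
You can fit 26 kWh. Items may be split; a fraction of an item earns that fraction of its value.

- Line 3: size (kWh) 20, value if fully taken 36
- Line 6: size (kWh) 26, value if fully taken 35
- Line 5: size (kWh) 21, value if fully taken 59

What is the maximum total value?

Sort by value density: Line 5 59/21≈2.81, Line 3 36/20≈1.8, Line 6 35/26≈1.35.
Line 5: take in full, 21 kWh for value 59 → 5 left.
5 kWh left: a 5/20 share of Line 3 gives 36×5/20 = 9.
Total value = 68.

68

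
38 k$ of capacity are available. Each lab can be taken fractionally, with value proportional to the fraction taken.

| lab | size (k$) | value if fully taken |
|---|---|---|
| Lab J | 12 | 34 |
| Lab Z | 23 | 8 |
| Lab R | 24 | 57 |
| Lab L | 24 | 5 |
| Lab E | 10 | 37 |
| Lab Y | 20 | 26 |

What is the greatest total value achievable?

Best value per unit of size first: Lab E 37/10≈3.7, Lab J 34/12≈2.83, Lab R 57/24≈2.38, Lab Y 26/20≈1.3, Lab Z 8/23≈0.348, Lab L 5/24≈0.208.
All 10 k$ of Lab E fit (value 37) → 28 remain.
Take all of Lab J (12 k$, value 34) → 16 k$ left.
16 k$ left: a 16/24 share of Lab R gives 57×16/24 = 38.
Total value = 109.

109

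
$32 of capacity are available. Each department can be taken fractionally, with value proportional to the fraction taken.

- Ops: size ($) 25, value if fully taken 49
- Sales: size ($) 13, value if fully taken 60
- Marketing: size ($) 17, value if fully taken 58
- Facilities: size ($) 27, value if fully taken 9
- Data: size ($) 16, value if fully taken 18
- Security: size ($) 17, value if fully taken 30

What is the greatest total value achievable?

121.92

Best value per unit of size first: Sales 60/13≈4.62, Marketing 58/17≈3.41, Ops 49/25≈1.96, Security 30/17≈1.76, Data 18/16≈1.12, Facilities 9/27≈0.333.
Sales: take in full, 13 $ for value 60 — 19 left.
Marketing: take in full, 17 $ for value 58 — 2 left.
Only 2 $ remain; take 2/25 of Ops for value 49×2/25 = 3.92.
Total value = 121.92.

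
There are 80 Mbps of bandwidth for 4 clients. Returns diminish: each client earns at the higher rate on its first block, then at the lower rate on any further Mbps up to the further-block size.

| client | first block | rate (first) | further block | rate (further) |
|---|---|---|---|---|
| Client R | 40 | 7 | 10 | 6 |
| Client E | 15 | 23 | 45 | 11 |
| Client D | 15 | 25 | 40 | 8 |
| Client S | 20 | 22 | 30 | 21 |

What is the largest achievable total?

1790

Order all 8 blocks by rate: Client D/T1 25 > Client E/T1 23 > Client S/T1 22 > Client S/T2 21 > Client E/T2 11 > Client D/T2 8 > Client R/T1 7 > Client R/T2 6.
Client D T1 at 25: fill all 15 → 65 left.
Fill Client E T1 block (15 at 23) → 50 left.
Client S T1 at 22: fill all 20 → 30 left.
Fill Client S T2 block (30 at 21) → 0 left.
Total = 25×15 + 23×15 + 22×20 + 21×30 = 1790.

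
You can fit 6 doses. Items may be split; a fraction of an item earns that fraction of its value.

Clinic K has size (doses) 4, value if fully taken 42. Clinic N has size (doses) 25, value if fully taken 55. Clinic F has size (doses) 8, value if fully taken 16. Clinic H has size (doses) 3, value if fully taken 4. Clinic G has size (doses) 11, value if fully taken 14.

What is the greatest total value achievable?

Best value per unit of size first: Clinic K 42/4≈10.5, Clinic N 55/25≈2.2, Clinic F 16/8≈2, Clinic H 4/3≈1.33, Clinic G 14/11≈1.27.
Take all of Clinic K (4 doses, value 42) ; 2 doses left.
Fill the last 2 doses with part of Clinic N: 2/25 of it earns 4.4.
Total value = 46.4.

46.4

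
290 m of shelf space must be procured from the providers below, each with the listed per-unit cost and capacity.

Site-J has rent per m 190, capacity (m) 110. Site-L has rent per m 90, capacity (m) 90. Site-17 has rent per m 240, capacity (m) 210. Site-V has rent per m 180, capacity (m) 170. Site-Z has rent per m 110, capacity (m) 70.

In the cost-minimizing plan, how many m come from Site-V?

Fill from the cheapest provider first.
Site-L (90): use full 90 ; 200 m to go.
Take 70 from Site-Z at 110 ; need 130 more.
Site-V at 180: take 130 of its 170 ; requirement met.
Site-J, Site-17: unused.

130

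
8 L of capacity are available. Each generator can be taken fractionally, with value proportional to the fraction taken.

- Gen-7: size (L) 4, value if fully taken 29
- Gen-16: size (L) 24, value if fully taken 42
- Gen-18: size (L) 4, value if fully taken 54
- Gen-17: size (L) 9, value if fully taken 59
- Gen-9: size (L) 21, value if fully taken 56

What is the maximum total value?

Rank by value-to-size ratio: Gen-18 54/4≈13.5, Gen-7 29/4≈7.25, Gen-17 59/9≈6.56, Gen-9 56/21≈2.67, Gen-16 42/24≈1.75.
All 4 L of Gen-18 fit (value 54) ; 4 remain.
All 4 L of Gen-7 fit (value 29) ; 0 remain.
Total value = 83.

83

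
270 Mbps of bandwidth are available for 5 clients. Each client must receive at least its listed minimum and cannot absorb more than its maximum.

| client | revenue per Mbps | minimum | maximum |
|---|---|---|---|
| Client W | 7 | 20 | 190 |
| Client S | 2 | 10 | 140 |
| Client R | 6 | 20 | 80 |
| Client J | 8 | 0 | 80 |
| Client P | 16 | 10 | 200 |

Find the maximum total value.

3640

Meeting every minimum uses 20+10+20+0+10 = 60 Mbps, leaving 210.
Highest revenue per Mbps first: Client P 16 > Client J 8 > Client W 7 > Client R 6 > Client S 2.
Client P takes 190 more to reach its cap of 200 ; 20 left.
Only 20 left; Client J takes them to reach 20.
Total = 7×20 + 2×10 + 6×20 + 8×20 + 16×200 = 3640.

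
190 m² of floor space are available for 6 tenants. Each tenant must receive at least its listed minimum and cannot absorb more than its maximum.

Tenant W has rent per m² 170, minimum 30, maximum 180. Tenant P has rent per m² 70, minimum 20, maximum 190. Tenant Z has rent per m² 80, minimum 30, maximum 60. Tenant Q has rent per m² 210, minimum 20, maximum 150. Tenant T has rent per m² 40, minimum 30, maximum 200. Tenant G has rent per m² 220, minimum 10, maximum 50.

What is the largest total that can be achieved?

Meeting every minimum uses 30+20+30+20+30+10 = 140 m², leaving 50.
Highest rent per m² first: Tenant G 220 > Tenant Q 210 > Tenant W 170 > Tenant Z 80 > Tenant P 70 > Tenant T 40.
Tenant G: +40 to 50 (cap) ; 10 left.
Tenant Q has room for 130 more but only 10 remain, so it gets 30.
Total = 170×30 + 70×20 + 80×30 + 210×30 + 40×30 + 220×50 = 27400.

27400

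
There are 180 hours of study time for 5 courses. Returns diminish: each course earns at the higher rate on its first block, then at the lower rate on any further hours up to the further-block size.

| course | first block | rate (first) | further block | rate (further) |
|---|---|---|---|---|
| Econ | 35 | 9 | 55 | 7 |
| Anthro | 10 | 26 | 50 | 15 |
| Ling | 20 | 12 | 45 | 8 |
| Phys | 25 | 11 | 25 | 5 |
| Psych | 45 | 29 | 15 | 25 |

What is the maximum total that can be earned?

3340

Rank every tier by rate: Psych/first 29 > Anthro/first 26 > Psych/second 25 > Anthro/second 15 > Ling/first 12 > Phys/first 11 > Econ/first 9 > Ling/second 8 > Econ/second 7 > Phys/second 5.
Fill Psych first block (45 at 29) — 135 left.
Anthro first at 26: fill all 10 — 125 left.
Psych second at 25: fill all 15 — 110 left.
Anthro/second (15): +50 — 60 left.
Ling/first (12): +20 — 40 left.
Fill Phys first block (25 at 11) — 15 left.
Econ/first: +15 of 35 at 9; pool empty.
Total = 29×45 + 26×10 + 25×15 + 15×50 + 12×20 + 11×25 + 9×15 = 3340.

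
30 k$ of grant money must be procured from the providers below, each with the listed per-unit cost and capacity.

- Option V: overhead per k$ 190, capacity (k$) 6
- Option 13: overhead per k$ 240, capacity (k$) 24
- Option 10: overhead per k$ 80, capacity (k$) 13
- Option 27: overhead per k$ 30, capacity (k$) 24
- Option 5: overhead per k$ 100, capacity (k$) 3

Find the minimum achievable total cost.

Fill from the cheapest provider first.
Option 27 (30): use full 24 → 6 k$ to go.
Option 10 (80): take the remaining 6 → done.
Option 5, Option V, Option 13: unused.
Cost = 24×30 + 6×80 = 1200.

1200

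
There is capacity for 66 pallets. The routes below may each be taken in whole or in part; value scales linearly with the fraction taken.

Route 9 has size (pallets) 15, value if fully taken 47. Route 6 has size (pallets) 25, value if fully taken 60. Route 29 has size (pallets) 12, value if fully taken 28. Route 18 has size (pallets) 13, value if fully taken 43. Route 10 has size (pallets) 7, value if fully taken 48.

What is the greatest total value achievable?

Sort by value density: Route 10 48/7≈6.86, Route 18 43/13≈3.31, Route 9 47/15≈3.13, Route 6 60/25≈2.4, Route 29 28/12≈2.33.
Take all of Route 10 (7 pallets, value 48) ; 59 pallets left.
Take all of Route 18 (13 pallets, value 43) ; 46 pallets left.
Take all of Route 9 (15 pallets, value 47) ; 31 pallets left.
Route 6: take in full, 25 pallets for value 60 ; 6 left.
Fill the last 6 pallets with part of Route 29: 6/12 of it earns 14.
Total value = 212.

212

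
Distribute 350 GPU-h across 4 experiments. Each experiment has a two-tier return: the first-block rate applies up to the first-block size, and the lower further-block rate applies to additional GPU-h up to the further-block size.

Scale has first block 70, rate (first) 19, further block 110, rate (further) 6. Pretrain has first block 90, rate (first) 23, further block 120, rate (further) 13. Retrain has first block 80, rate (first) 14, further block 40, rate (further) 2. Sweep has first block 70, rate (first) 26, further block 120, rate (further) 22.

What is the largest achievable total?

7860

Rank every tier by rate: Sweep/first 26 > Pretrain/first 23 > Sweep/second 22 > Scale/first 19 > Retrain/first 14 > Pretrain/second 13 > Scale/second 6 > Retrain/second 2.
Sweep/first (26): +70 ; 280 left.
Pretrain first at 23: fill all 90 ; 190 left.
Sweep second at 22: fill all 120 ; 70 left.
Scale first at 19: fill all 70 ; 0 left.
Total = 26×70 + 23×90 + 22×120 + 19×70 = 7860.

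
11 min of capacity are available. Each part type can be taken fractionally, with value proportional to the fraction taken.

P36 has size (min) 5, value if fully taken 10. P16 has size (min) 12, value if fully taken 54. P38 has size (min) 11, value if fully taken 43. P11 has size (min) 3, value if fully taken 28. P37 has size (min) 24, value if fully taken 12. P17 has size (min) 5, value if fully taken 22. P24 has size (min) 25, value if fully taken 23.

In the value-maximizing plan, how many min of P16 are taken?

Rank by value-to-size ratio: P11 28/3≈9.33, P16 54/12≈4.5, P17 22/5≈4.4, P38 43/11≈3.91, P36 10/5≈2, P24 23/25≈0.92, P37 12/24≈0.5.
All 3 min of P11 fit (value 28) → 8 remain.
Fill the last 8 min with part of P16: 8/12 of it earns 36.

8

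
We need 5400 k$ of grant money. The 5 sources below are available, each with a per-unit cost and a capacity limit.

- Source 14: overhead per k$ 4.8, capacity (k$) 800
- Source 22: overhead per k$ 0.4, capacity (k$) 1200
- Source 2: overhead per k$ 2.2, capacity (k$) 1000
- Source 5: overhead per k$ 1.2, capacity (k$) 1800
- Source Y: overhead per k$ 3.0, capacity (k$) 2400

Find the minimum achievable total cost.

Cheapest first:
Take 1200 from Source 22 at 0.4 ; need 4200 more.
Source 5 at 1.2: take all 1800 k$ ; 2400 still needed.
Source 2 (2.2): use full 1000 ; 1400 k$ to go.
Take 1400 from Source Y at 3.0 to finish.
Source 14: unused.
Cost = 1200×0.4 + 1800×1.2 + 1000×2.2 + 1400×3.0 = 9040.

9040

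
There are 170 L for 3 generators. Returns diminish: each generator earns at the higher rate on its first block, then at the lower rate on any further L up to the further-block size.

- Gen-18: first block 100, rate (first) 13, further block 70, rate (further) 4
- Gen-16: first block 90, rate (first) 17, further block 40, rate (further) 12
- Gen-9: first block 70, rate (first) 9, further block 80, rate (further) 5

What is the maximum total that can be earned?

Rank every tier by rate: Gen-16/T1 17 > Gen-18/T1 13 > Gen-16/T2 12 > Gen-9/T1 9 > Gen-9/T2 5 > Gen-18/T2 4.
Gen-16/T1 (17): +90 — 80 left.
80 remain; put them into Gen-18 T1 at 13.
Total = 17×90 + 13×80 = 2570.

2570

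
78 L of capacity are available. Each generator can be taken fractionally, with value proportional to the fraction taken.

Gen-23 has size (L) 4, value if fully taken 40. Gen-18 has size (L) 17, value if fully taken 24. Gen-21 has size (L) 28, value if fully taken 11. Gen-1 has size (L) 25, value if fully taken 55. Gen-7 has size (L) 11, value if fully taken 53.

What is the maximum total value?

180.25

Rank by value-to-size ratio: Gen-23 40/4≈10, Gen-7 53/11≈4.82, Gen-1 55/25≈2.2, Gen-18 24/17≈1.41, Gen-21 11/28≈0.393.
All 4 L of Gen-23 fit (value 40) — 74 remain.
Take all of Gen-7 (11 L, value 53) — 63 L left.
Gen-1: take in full, 25 L for value 55 — 38 left.
Gen-18: take in full, 17 L for value 24 — 21 left.
Only 21 L remain; take 21/28 of Gen-21 for value 11×21/28 = 8.25.
Total value = 180.25.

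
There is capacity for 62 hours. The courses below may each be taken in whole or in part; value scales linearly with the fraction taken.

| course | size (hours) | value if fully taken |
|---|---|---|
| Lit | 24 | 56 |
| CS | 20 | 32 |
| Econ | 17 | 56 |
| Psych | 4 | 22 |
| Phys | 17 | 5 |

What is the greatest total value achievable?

161.2

Best value per unit of size first: Psych 22/4≈5.5, Econ 56/17≈3.29, Lit 56/24≈2.33, CS 32/20≈1.6, Phys 5/17≈0.294.
Psych: take in full, 4 hours for value 22 — 58 left.
Take all of Econ (17 hours, value 56) — 41 hours left.
Take all of Lit (24 hours, value 56) — 17 hours left.
Only 17 hours remain; take 17/20 of CS for value 32×17/20 = 27.2.
Total value = 161.2.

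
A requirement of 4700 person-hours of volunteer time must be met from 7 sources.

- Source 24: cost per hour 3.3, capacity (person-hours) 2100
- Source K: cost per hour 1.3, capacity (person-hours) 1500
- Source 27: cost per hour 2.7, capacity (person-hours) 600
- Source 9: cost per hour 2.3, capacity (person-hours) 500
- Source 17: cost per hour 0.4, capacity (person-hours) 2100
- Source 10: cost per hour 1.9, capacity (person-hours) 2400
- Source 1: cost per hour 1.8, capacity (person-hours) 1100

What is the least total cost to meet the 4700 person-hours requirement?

4770

Use sources in increasing cost order.
Source 17 (0.4): use full 2100 → 2600 person-hours to go.
Source K at 1.3: take all 1500 person-hours → 1100 still needed.
Source 1 at 1.8: take all 1100 person-hours → 0 still needed.
Source 10, Source 9, Source 27, Source 24: unused.
Cost = 2100×0.4 + 1500×1.3 + 1100×1.8 = 4770.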